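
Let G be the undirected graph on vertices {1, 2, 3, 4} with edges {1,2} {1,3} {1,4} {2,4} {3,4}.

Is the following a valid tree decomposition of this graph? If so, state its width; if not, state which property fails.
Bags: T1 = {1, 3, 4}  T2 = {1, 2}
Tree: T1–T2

No — edge (4,2) lies in no bag.

A tree decomposition must satisfy three properties: every vertex lies in some bag; for every edge, both endpoints lie together in some bag; and for every vertex, the bags containing it form a connected subtree. Here edge (4,2) lies in no bag, so the decomposition is invalid.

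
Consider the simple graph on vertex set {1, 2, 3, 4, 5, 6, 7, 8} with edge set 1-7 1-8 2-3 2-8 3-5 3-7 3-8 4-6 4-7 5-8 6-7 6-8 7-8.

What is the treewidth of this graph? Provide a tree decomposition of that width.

The largest bag has 3 vertices, giving width 2; this decomposition certifies tw(G) ≤ 2. For the lower bound, the 3 vertices {1, 7, 8} are pairwise adjacent, and any tree decomposition puts a clique entirely inside one bag — forcing width ≥ 2. Hence tw(G) = 2 exactly.

Treewidth 2.
One optimal decomposition is:
Bags: B1 = {3, 7, 8}  B2 = {6, 7, 8}  B3 = {2, 3, 8}  B4 = {4, 6, 7}  B5 = {3, 5, 8}  B6 = {1, 7, 8}
Tree: B1–B2, B1–B3, B2–B4, B3–B5, B2–B6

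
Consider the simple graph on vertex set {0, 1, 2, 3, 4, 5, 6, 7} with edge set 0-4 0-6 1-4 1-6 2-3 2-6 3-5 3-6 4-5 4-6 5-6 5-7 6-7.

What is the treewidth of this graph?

A width-2 tree decomposition is:
Bags: B1 = {3, 5, 6}  B2 = {4, 5, 6}  B3 = {0, 4, 6}  B4 = {5, 6, 7}  B5 = {2, 3, 6}  B6 = {1, 4, 6}
Tree: B1–B2, B2–B3, B2–B4, B1–B5, B3–B6
Every bag has size at most 3, so the width is 3 − 1 = 2 and tw(G) ≤ 2. For the lower bound, the 3 vertices {2, 3, 6} are pairwise adjacent, and any tree decomposition puts a clique entirely inside one bag — forcing width ≥ 2. Hence tw(G) = 2 exactly.

2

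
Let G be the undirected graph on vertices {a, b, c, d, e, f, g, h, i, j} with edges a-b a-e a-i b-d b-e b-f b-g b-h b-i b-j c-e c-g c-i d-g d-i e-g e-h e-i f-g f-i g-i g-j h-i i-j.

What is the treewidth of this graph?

3

A width-3 tree decomposition is:
Bags: B1 = {b, e, h, i}  B2 = {b, e, g, i}  B3 = {c, e, g, i}  B4 = {a, b, e, i}  B5 = {b, g, i, j}  B6 = {b, d, g, i}  B7 = {b, f, g, i}
Tree: B1–B2, B2–B3, B2–B4, B2–B5, B5–B6, B2–B7
Each bag holds 4 vertices, so the decomposition has width 3, which upper-bounds the treewidth. Conversely, {c, e, g, i} is a clique of size 4, and the vertices of any clique must share a bag in every tree decomposition; so some bag has ≥ 4 vertices and tw(G) ≥ 3. The upper and lower bounds meet at 3, so that is the treewidth.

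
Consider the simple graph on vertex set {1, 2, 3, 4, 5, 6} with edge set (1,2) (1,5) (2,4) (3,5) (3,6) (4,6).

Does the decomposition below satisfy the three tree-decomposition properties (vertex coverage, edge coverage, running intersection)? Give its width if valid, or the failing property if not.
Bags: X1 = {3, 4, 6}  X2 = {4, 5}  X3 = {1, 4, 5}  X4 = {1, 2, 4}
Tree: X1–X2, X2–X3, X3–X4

A tree decomposition must satisfy three properties: every vertex lies in some bag; for every edge, both endpoints lie together in some bag; and for every vertex, the bags containing it form a connected subtree. Here edge (3,5) lies in no bag, so the decomposition is invalid.

No — edge (3,5) lies in no bag.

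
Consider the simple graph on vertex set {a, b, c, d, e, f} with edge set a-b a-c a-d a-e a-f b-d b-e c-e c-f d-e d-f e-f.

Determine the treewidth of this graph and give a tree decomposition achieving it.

Every bag has size at most 4, so the width is 4 − 1 = 3 and tw(G) ≤ 3. On the other hand G contains the 4-clique {a, d, e, f}. A clique must lie in a single bag of any decomposition, so no decomposition can have width below 3. Therefore the treewidth is 3.

Treewidth 3.
One such decomposition:
Bags: B1 = {a, d, e, f}  B2 = {a, c, e, f}  B3 = {a, b, d, e}
Tree: B1–B2, B1–B3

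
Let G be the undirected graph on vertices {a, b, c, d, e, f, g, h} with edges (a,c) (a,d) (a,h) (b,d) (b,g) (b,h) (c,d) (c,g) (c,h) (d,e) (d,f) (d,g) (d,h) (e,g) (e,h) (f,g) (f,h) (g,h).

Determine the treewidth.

3

A width-3 tree decomposition is:
Bags: B1 = {a, c, d, h}  B2 = {c, d, g, h}  B3 = {b, d, g, h}  B4 = {d, f, g, h}  B5 = {d, e, g, h}
Tree: B1–B2, B2–B3, B2–B4, B2–B5
Every bag has size at most 4, so the width is 4 − 1 = 3 and tw(G) ≤ 3. For the lower bound, the 4 vertices {d, e, g, h} are pairwise adjacent, and any tree decomposition puts a clique entirely inside one bag — forcing width ≥ 3. Combining the bounds, tw(G) = 3.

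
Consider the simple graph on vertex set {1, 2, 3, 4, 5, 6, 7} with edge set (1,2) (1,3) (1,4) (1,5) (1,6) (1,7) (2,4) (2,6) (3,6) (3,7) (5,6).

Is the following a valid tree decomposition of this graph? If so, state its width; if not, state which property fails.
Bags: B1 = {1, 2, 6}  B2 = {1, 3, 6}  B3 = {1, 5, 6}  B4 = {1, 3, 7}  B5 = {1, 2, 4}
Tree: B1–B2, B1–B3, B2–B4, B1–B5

Vertex coverage: the bags together contain {1, 2, 3, 4, 5, 6, 7}, the full vertex set. Edge coverage: each edge of G has both endpoints in at least one bag. Running intersection: for every vertex, the bags containing it form a connected subtree. All three properties hold, so this is a valid tree decomposition of width max|bag| − 1 = 2, and hence tw(G) ≤ 2.

Yes; width 2.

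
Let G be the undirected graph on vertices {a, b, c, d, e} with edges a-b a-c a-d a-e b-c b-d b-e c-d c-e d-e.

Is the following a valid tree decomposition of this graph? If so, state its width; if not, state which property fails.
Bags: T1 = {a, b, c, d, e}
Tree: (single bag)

Vertex coverage: the bags together contain {a, b, c, d, e}, the full vertex set. Edge coverage: each edge of G has both endpoints in at least one bag. Running intersection: for every vertex, the bags containing it form a connected subtree. All three properties hold, so this is a valid tree decomposition of width max|bag| − 1 = 4, and hence tw(G) ≤ 4.

Yes; width 4.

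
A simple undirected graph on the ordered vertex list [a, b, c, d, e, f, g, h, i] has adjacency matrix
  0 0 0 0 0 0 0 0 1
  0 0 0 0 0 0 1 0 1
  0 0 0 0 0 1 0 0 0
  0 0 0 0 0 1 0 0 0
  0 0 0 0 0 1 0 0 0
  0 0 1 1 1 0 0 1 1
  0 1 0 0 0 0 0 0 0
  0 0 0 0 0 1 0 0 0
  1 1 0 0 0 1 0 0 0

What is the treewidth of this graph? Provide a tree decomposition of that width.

Each bag holds 2 vertices, so the decomposition has width 1, which upper-bounds the treewidth. Any graph with an edge has treewidth ≥ 1, and G has the edge b–i. The upper and lower bounds meet at 1, so that is the treewidth.

Treewidth 1.
Bags: B1 = {b, i}  B2 = {f, i}  B3 = {c, f}  B4 = {e, f}  B5 = {a, i}  B6 = {b, g}  B7 = {d, f}  B8 = {f, h}
Tree: B1–B2, B2–B3, B3–B4, B2–B5, B1–B6, B3–B7, B4–B8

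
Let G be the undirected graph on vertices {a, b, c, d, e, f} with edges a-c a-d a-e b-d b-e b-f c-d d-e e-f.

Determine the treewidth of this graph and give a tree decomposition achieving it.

Treewidth 2.
Bags: B1 = {b, e, f}  B2 = {b, d, e}  B3 = {a, d, e}  B4 = {a, c, d}
Tree: B1–B2, B2–B3, B3–B4

Each bag holds 3 vertices, so the decomposition has width 2, which upper-bounds the treewidth. On the other hand G contains the 3-clique {a, d, e}. A clique must lie in a single bag of any decomposition, so no decomposition can have width below 2. The upper and lower bounds meet at 2, so that is the treewidth.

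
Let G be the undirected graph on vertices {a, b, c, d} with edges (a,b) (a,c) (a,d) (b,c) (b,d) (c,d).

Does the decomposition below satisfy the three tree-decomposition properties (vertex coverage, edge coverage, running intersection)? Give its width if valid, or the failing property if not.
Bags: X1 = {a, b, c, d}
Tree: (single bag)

Yes; width 3.

Every vertex of G appears in some bag (union = {a, b, c, d}); every edge is covered by a bag; and for each vertex v the set of bags containing v is connected in the bag tree. The decomposition is therefore valid. The largest bag has 4 vertices, so the width is 3.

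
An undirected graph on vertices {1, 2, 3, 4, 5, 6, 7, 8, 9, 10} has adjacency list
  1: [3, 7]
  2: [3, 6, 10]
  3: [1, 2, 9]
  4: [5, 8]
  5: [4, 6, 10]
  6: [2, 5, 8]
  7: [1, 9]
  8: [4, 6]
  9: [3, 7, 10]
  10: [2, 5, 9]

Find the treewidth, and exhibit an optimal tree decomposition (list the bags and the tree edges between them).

Every bag has size at most 3, so the width is 3 − 1 = 2 and tw(G) ≤ 2. For the lower bound, G contains the cycle 8–4–5–6–8, so G is not a forest; only forests have treewidth ≤ 1, hence tw(G) ≥ 2. Therefore the treewidth is 2.

Treewidth 2.
One optimal decomposition is:
Bags: B1 = {4, 6, 8}  B2 = {4, 5, 6}  B3 = {2, 5, 6}  B4 = {2, 5, 10}  B5 = {2, 3, 10}  B6 = {3, 9, 10}  B7 = {1, 3, 9}  B8 = {1, 7, 9}
Tree: B1–B2, B2–B3, B3–B4, B4–B5, B5–B6, B6–B7, B7–B8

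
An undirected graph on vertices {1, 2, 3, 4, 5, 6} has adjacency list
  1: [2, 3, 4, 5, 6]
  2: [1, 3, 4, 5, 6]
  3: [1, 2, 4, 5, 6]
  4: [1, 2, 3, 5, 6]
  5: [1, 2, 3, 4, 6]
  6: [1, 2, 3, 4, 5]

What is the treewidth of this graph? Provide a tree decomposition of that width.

Treewidth 5.
Bags: B1 = {1, 2, 3, 4, 5, 6}
Tree: (single bag)

With just one bag of size 6, the width is 6 − 1 = 5, so tw(G) ≤ 5. On the other hand G contains the 6-clique {1, 2, 3, 4, 5, 6}. A clique must lie in a single bag of any decomposition, so no decomposition can have width below 5. Combining the bounds, tw(G) = 5.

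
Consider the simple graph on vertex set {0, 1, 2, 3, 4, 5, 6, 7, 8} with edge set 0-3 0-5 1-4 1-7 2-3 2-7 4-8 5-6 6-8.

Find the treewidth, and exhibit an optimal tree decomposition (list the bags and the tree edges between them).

The largest bag has 3 vertices, giving width 2; this decomposition certifies tw(G) ≤ 2. The edges 3–0–5–6–8–4–1–7–2–3 form a cycle, so G is not a tree and its treewidth is at least 2. Combining the bounds, tw(G) = 2.

Treewidth 2.
One optimal decomposition is:
Bags: B1 = {0, 3, 5}  B2 = {3, 5, 6}  B3 = {3, 6, 8}  B4 = {3, 4, 8}  B5 = {1, 3, 4}  B6 = {1, 3, 7}  B7 = {2, 3, 7}
Tree: B1–B2, B2–B3, B3–B4, B4–B5, B5–B6, B6–B7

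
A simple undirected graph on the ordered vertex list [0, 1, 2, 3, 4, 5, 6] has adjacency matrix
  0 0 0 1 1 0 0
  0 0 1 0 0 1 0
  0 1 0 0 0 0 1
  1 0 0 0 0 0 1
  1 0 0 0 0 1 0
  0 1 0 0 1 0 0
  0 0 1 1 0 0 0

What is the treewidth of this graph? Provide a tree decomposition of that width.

Every bag has size at most 3, so the width is 3 − 1 = 2 and tw(G) ≤ 2. For the lower bound, G contains the cycle 1–2–6–3–0–4–5–1, so G is not a forest; only forests have treewidth ≤ 1, hence tw(G) ≥ 2. The upper and lower bounds meet at 2, so that is the treewidth.

Treewidth 2.
Bags: B1 = {1, 2, 6}  B2 = {1, 3, 6}  B3 = {0, 1, 3}  B4 = {0, 1, 4}  B5 = {1, 4, 5}
Tree: B1–B2, B2–B3, B3–B4, B4–B5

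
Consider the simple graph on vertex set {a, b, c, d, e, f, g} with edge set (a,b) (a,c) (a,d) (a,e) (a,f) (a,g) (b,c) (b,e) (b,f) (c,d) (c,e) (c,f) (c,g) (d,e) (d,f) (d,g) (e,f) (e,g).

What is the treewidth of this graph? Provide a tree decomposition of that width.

Treewidth 4.
One optimal decomposition is:
Bags: B1 = {a, c, d, e, g}  B2 = {a, c, d, e, f}  B3 = {a, b, c, e, f}
Tree: B1–B2, B2–B3

The largest bag has 5 vertices, giving width 4; this decomposition certifies tw(G) ≤ 4. On the other hand G contains the 5-clique {a, c, d, e, g}. A clique must lie in a single bag of any decomposition, so no decomposition can have width below 4. Hence tw(G) = 4 exactly.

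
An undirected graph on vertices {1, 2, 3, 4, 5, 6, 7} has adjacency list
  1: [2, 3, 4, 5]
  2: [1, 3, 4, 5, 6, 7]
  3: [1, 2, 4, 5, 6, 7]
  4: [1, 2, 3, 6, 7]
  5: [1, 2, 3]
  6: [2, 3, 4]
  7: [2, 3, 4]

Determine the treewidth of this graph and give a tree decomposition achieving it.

The largest bag has 4 vertices, giving width 3; this decomposition certifies tw(G) ≤ 3. For the lower bound, the 4 vertices {1, 2, 3, 4} are pairwise adjacent, and any tree decomposition puts a clique entirely inside one bag — forcing width ≥ 3. Therefore the treewidth is 3.

Treewidth 3.
One optimal decomposition is:
Bags: B1 = {2, 3, 4, 6}  B2 = {1, 2, 3, 4}  B3 = {2, 3, 4, 7}  B4 = {1, 2, 3, 5}
Tree: B1–B2, B1–B3, B2–B4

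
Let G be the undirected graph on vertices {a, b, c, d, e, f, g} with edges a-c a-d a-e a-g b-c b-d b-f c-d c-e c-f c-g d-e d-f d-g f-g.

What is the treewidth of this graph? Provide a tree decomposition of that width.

Treewidth 3.
One such decomposition:
Bags: B1 = {b, c, d, f}  B2 = {c, d, f, g}  B3 = {a, c, d, g}  B4 = {a, c, d, e}
Tree: B1–B2, B2–B3, B3–B4

Each bag holds 4 vertices, so the decomposition has width 3, which upper-bounds the treewidth. For the lower bound, the 4 vertices {a, c, d, g} are pairwise adjacent, and any tree decomposition puts a clique entirely inside one bag — forcing width ≥ 3. Therefore the treewidth is 3.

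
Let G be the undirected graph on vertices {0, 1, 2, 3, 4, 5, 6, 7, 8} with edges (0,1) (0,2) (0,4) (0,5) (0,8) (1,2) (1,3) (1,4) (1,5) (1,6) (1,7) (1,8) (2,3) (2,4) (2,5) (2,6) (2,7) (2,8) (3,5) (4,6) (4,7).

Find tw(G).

A width-3 tree decomposition is:
Bags: B1 = {0, 1, 2, 4}  B2 = {0, 1, 2, 8}  B3 = {1, 2, 4, 7}  B4 = {0, 1, 2, 5}  B5 = {1, 2, 4, 6}  B6 = {1, 2, 3, 5}
Tree: B1–B2, B1–B3, B2–B4, B1–B5, B4–B6
Each bag holds 4 vertices, so the decomposition has width 3, which upper-bounds the treewidth. For the lower bound, the 4 vertices {0, 1, 2, 8} are pairwise adjacent, and any tree decomposition puts a clique entirely inside one bag — forcing width ≥ 3. The upper and lower bounds meet at 3, so that is the treewidth.

3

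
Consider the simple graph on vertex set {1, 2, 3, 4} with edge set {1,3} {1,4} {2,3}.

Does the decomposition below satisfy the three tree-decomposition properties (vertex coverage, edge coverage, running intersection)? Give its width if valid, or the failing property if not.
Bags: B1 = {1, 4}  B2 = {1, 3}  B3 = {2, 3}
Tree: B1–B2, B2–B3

Every vertex of G appears in some bag (union = {1, 2, 3, 4}); every edge is covered by a bag; and for each vertex v the set of bags containing v is connected in the bag tree. The decomposition is therefore valid. The largest bag has 2 vertices, so the width is 1.

Yes; width 1.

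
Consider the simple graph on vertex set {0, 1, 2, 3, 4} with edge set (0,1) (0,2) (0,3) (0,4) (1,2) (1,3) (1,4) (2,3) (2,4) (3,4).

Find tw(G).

4

A width-4 tree decomposition is:
Bags: B1 = {0, 1, 2, 3, 4}
Tree: (single bag)
With just one bag of size 5, the width is 5 − 1 = 4, so tw(G) ≤ 4. For the lower bound, the 5 vertices {0, 1, 2, 3, 4} are pairwise adjacent, and any tree decomposition puts a clique entirely inside one bag — forcing width ≥ 4. Hence tw(G) = 4 exactly.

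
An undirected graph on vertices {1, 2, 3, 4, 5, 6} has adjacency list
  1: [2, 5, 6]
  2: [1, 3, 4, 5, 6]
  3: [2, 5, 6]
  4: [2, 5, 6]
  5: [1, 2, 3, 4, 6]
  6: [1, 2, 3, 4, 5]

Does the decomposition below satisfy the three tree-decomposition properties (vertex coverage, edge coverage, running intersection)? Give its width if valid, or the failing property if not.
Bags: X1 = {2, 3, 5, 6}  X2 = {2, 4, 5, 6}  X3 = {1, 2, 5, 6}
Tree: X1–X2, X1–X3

Yes; width 3.

Checking the three conditions: (i) the bags cover all of {1, 2, 3, 4, 5, 6}; (ii) for each edge, some bag contains both endpoints; (iii) the bags containing any fixed vertex form a subtree. All hold, so the decomposition is valid with width 4 − 1 = 3.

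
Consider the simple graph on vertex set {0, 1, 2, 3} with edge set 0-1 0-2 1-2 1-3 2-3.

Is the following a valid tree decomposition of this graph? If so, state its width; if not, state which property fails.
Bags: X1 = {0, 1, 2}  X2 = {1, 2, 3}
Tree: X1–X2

Yes; width 2.

Every vertex of G appears in some bag (union = {0, 1, 2, 3}); every edge is covered by a bag; and for each vertex v the set of bags containing v is connected in the bag tree. The decomposition is therefore valid. The largest bag has 3 vertices, so the width is 2.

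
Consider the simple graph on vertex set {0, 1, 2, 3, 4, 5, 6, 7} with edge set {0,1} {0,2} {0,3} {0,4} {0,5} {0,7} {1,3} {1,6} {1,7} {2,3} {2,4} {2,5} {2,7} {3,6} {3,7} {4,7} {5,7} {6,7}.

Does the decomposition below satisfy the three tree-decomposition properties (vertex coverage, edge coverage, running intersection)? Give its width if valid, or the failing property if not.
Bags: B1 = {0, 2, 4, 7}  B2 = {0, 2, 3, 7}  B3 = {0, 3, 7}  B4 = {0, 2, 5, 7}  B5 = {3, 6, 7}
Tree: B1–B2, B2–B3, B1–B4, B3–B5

No — vertex 1 appears in no bag.

A tree decomposition must satisfy three properties: every vertex lies in some bag; for every edge, both endpoints lie together in some bag; and for every vertex, the bags containing it form a connected subtree. Here vertex 1 appears in no bag, so the decomposition is invalid.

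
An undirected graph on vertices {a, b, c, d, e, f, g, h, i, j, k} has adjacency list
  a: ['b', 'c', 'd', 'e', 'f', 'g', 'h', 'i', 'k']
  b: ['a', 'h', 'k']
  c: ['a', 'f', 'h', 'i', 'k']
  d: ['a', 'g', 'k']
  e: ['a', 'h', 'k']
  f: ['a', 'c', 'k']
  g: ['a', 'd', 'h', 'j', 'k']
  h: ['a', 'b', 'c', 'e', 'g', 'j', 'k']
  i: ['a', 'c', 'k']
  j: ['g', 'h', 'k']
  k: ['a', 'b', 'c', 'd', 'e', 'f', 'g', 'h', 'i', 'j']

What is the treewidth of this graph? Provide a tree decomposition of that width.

The largest bag has 4 vertices, giving width 3; this decomposition certifies tw(G) ≤ 3. Conversely, {g, h, j, k} is a clique of size 4, and the vertices of any clique must share a bag in every tree decomposition; so some bag has ≥ 4 vertices and tw(G) ≥ 3. Combining the bounds, tw(G) = 3.

Treewidth 3.
One optimal decomposition is:
Bags: B1 = {a, c, h, k}  B2 = {a, b, h, k}  B3 = {a, c, f, k}  B4 = {a, e, h, k}  B5 = {a, g, h, k}  B6 = {g, h, j, k}  B7 = {a, d, g, k}  B8 = {a, c, i, k}
Tree: B1–B2, B1–B3, B1–B4, B4–B5, B5–B6, B5–B7, B1–B8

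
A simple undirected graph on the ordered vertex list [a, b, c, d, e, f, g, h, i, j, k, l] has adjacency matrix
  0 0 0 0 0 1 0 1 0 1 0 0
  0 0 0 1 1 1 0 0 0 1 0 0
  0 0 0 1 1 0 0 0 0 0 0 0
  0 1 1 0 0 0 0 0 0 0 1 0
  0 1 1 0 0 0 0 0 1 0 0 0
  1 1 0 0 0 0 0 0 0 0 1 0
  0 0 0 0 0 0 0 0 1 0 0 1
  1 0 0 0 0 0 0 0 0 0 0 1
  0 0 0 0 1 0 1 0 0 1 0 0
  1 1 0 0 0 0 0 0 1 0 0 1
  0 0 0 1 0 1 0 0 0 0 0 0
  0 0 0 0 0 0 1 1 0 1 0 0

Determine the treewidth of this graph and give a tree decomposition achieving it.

Treewidth 3.
One such decomposition:
Bags: B1 = {c, d, e, k}  B2 = {b, d, e, k}  B3 = {b, e, f, k}  B4 = {b, e, f, i}  B5 = {b, f, i, j}  B6 = {a, f, i, j}  B7 = {a, g, i, j}  B8 = {a, g, j, l}  B9 = {a, g, h, l}
Tree: B1–B2, B2–B3, B3–B4, B4–B5, B5–B6, B6–B7, B7–B8, B8–B9

Every bag has size at most 4, so the width is 4 − 1 = 3 and tw(G) ≤ 3. For the lower bound: the 4 vertex sets {c,d,k}, {e}, {b}, {a,f,i,j} are disjoint, each induces a connected subgraph, and every pair is joined by at least one edge of G. Contracting each set to a single vertex therefore yields K_{4} as a minor, and since treewidth is minor-monotone, tw(G) ≥ tw(K_{4}) = 3. Hence tw(G) = 3 exactly.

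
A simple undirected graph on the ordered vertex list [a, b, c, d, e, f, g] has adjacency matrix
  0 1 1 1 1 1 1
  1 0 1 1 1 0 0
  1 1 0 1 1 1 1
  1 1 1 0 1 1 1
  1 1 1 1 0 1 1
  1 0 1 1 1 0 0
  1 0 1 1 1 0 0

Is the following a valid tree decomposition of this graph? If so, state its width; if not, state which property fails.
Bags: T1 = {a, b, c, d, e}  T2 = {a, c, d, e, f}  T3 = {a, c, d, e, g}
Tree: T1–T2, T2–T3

Yes; width 4.

Vertex coverage: the bags together contain {a, b, c, d, e, f, g}, the full vertex set. Edge coverage: each edge of G has both endpoints in at least one bag. Running intersection: for every vertex, the bags containing it form a connected subtree. All three properties hold, so this is a valid tree decomposition of width max|bag| − 1 = 4, and hence tw(G) ≤ 4.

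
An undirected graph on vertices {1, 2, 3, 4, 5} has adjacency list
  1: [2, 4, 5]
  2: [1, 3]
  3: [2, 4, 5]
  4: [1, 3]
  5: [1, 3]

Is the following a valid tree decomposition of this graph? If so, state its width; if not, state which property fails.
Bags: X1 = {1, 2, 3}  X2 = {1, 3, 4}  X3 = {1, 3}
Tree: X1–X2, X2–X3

No — vertex 5 appears in no bag.

A tree decomposition must satisfy three properties: every vertex lies in some bag; for every edge, both endpoints lie together in some bag; and for every vertex, the bags containing it form a connected subtree. Here vertex 5 appears in no bag, so the decomposition is invalid.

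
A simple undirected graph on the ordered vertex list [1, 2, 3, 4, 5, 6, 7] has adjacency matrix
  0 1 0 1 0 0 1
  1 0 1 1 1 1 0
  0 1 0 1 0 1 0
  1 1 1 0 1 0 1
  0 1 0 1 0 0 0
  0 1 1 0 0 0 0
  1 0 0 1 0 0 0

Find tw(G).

A width-2 tree decomposition is:
Bags: B1 = {2, 4, 5}  B2 = {1, 2, 4}  B3 = {2, 3, 4}  B4 = {2, 3, 6}  B5 = {1, 4, 7}
Tree: B1–B2, B2–B3, B3–B4, B2–B5
Every bag has size at most 3, so the width is 3 − 1 = 2 and tw(G) ≤ 2. For the lower bound, the 3 vertices {1, 2, 4} are pairwise adjacent, and any tree decomposition puts a clique entirely inside one bag — forcing width ≥ 2. Combining the bounds, tw(G) = 2.

2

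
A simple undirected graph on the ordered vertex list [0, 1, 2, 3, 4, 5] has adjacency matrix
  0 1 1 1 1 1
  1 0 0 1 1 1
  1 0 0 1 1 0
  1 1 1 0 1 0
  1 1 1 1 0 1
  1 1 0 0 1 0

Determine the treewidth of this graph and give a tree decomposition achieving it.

Every bag has size at most 4, so the width is 4 − 1 = 3 and tw(G) ≤ 3. For the lower bound, the 4 vertices {0, 1, 3, 4} are pairwise adjacent, and any tree decomposition puts a clique entirely inside one bag — forcing width ≥ 3. The upper and lower bounds meet at 3, so that is the treewidth.

Treewidth 3.
One such decomposition:
Bags: B1 = {0, 1, 3, 4}  B2 = {0, 1, 4, 5}  B3 = {0, 2, 3, 4}
Tree: B1–B2, B1–B3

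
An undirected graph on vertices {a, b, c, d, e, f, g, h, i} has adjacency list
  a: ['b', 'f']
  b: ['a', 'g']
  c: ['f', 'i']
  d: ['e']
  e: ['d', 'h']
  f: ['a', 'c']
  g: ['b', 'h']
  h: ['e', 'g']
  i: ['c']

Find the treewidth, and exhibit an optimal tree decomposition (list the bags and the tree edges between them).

Treewidth 1.
One optimal decomposition is:
Bags: B1 = {d, e}  B2 = {e, h}  B3 = {g, h}  B4 = {b, g}  B5 = {a, b}  B6 = {a, f}  B7 = {c, f}  B8 = {c, i}
Tree: B1–B2, B2–B3, B3–B4, B4–B5, B5–B6, B6–B7, B7–B8

Every bag has size at most 2, so the width is 2 − 1 = 1 and tw(G) ≤ 1. Since G has at least one edge (e.g. d–e), it is not an edgeless graph, so tw(G) ≥ 1. Hence tw(G) = 1 exactly.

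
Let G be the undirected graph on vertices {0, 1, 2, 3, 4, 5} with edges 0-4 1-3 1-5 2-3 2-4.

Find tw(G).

1

A width-1 tree decomposition is:
Bags: B1 = {0, 4}  B2 = {2, 4}  B3 = {2, 3}  B4 = {1, 3}  B5 = {1, 5}
Tree: B1–B2, B2–B3, B3–B4, B4–B5
The largest bag has 2 vertices, giving width 1; this decomposition certifies tw(G) ≤ 1. G has an edge, so its treewidth is at least 1. Combining the bounds, tw(G) = 1.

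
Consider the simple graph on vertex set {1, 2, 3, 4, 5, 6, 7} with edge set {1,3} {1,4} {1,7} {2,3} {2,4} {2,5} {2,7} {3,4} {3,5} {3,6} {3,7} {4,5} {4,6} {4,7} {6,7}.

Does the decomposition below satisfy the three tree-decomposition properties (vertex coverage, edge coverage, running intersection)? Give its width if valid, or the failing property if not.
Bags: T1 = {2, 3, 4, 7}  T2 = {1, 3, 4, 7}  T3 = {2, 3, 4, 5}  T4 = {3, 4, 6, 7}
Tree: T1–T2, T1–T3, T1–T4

Yes; width 3.

Checking the three conditions: (i) the bags cover all of {1, 2, 3, 4, 5, 6, 7}; (ii) for each edge, some bag contains both endpoints; (iii) the bags containing any fixed vertex form a subtree. All hold, so the decomposition is valid with width 4 − 1 = 3.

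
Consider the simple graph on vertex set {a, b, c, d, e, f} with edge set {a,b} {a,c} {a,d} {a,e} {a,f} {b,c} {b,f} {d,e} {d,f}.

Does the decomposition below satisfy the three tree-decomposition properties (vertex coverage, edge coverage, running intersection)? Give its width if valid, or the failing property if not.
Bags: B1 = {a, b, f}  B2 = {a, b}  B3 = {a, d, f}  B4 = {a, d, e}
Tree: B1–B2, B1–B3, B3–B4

No — vertex c appears in no bag.

A tree decomposition must satisfy three properties: every vertex lies in some bag; for every edge, both endpoints lie together in some bag; and for every vertex, the bags containing it form a connected subtree. Here vertex c appears in no bag, so the decomposition is invalid.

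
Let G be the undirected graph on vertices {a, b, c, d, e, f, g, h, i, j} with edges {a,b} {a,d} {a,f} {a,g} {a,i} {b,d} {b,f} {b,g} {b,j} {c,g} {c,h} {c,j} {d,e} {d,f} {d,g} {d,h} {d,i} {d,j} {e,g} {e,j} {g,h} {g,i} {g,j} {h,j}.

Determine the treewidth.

3

A width-3 tree decomposition is:
Bags: B1 = {d, g, h, j}  B2 = {b, d, g, j}  B3 = {d, e, g, j}  B4 = {c, g, h, j}  B5 = {a, b, d, g}  B6 = {a, d, g, i}  B7 = {a, b, d, f}
Tree: B1–B2, B2–B3, B1–B4, B2–B5, B5–B6, B5–B7
Each bag holds 4 vertices, so the decomposition has width 3, which upper-bounds the treewidth. For the lower bound, the 4 vertices {d, e, g, j} are pairwise adjacent, and any tree decomposition puts a clique entirely inside one bag — forcing width ≥ 3. Combining the bounds, tw(G) = 3.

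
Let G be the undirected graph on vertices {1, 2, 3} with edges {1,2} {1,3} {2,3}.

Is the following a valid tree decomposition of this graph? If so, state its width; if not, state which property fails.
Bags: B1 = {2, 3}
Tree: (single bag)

A tree decomposition must satisfy three properties: every vertex lies in some bag; for every edge, both endpoints lie together in some bag; and for every vertex, the bags containing it form a connected subtree. Here vertex 1 appears in no bag, so the decomposition is invalid.

No — vertex 1 appears in no bag.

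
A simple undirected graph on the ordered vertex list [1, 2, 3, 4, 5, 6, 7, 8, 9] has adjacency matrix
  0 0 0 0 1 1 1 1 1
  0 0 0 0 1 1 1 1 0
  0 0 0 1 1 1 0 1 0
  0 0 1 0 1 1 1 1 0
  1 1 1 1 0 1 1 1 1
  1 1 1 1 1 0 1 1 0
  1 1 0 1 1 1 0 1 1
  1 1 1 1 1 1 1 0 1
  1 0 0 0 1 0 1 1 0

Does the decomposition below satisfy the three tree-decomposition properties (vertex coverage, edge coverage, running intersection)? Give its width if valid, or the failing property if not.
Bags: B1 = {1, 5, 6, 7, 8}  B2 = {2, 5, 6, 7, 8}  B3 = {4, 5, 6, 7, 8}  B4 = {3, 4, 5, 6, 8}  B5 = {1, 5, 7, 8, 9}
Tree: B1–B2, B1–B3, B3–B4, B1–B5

Yes; width 4.

Checking the three conditions: (i) the bags cover all of {1, 2, 3, 4, 5, 6, 7, 8, 9}; (ii) for each edge, some bag contains both endpoints; (iii) the bags containing any fixed vertex form a subtree. All hold, so the decomposition is valid with width 5 − 1 = 4.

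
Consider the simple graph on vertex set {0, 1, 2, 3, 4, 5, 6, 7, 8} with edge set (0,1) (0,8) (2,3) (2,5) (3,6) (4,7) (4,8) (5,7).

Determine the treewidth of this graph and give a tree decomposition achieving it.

Treewidth 1.
One optimal decomposition is:
Bags: B1 = {3, 6}  B2 = {2, 3}  B3 = {2, 5}  B4 = {5, 7}  B5 = {4, 7}  B6 = {4, 8}  B7 = {0, 8}  B8 = {0, 1}
Tree: B1–B2, B2–B3, B3–B4, B4–B5, B5–B6, B6–B7, B7–B8

Each bag holds 2 vertices, so the decomposition has width 1, which upper-bounds the treewidth. G has an edge, so its treewidth is at least 1. Combining the bounds, tw(G) = 1.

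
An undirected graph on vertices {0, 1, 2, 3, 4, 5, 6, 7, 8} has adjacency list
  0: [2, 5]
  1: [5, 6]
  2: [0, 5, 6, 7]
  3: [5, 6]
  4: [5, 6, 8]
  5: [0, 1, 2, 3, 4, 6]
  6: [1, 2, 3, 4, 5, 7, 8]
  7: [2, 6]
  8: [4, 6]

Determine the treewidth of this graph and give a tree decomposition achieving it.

The largest bag has 3 vertices, giving width 2; this decomposition certifies tw(G) ≤ 2. Conversely, {0, 2, 5} is a clique of size 3, and the vertices of any clique must share a bag in every tree decomposition; so some bag has ≥ 3 vertices and tw(G) ≥ 2. Therefore the treewidth is 2.

Treewidth 2.
One such decomposition:
Bags: B1 = {4, 6, 8}  B2 = {4, 5, 6}  B3 = {2, 5, 6}  B4 = {2, 6, 7}  B5 = {3, 5, 6}  B6 = {1, 5, 6}  B7 = {0, 2, 5}
Tree: B1–B2, B2–B3, B3–B4, B2–B5, B5–B6, B3–B7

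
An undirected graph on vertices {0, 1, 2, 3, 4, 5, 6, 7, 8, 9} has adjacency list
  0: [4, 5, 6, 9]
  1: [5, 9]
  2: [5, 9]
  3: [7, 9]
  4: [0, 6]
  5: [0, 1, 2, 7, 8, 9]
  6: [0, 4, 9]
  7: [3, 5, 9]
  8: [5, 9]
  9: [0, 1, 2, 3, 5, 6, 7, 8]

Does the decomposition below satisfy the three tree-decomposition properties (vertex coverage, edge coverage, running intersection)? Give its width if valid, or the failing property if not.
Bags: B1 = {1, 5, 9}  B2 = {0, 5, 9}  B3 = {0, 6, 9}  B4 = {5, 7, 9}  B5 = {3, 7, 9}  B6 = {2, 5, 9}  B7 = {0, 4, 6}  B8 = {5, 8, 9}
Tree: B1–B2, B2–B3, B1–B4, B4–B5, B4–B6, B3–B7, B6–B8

Checking the three conditions: (i) the bags cover all of {0, 1, 2, 3, 4, 5, 6, 7, 8, 9}; (ii) for each edge, some bag contains both endpoints; (iii) the bags containing any fixed vertex form a subtree. All hold, so the decomposition is valid with width 3 − 1 = 2.

Yes; width 2.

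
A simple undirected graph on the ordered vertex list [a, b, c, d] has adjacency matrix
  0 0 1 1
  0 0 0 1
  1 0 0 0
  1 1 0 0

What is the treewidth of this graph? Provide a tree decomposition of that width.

Treewidth 1.
One such decomposition:
Bags: B1 = {a, c}  B2 = {a, d}  B3 = {b, d}
Tree: B1–B2, B2–B3

Each bag holds 2 vertices, so the decomposition has width 1, which upper-bounds the treewidth. G has an edge, so its treewidth is at least 1. Combining the bounds, tw(G) = 1.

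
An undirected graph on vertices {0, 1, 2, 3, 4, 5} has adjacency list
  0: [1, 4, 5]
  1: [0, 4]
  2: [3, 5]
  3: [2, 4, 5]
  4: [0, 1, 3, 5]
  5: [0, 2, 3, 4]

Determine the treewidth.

A width-2 tree decomposition is:
Bags: B1 = {2, 3, 5}  B2 = {3, 4, 5}  B3 = {0, 4, 5}  B4 = {0, 1, 4}
Tree: B1–B2, B2–B3, B3–B4
The largest bag has 3 vertices, giving width 2; this decomposition certifies tw(G) ≤ 2. Conversely, {2, 3, 5} is a clique of size 3, and the vertices of any clique must share a bag in every tree decomposition; so some bag has ≥ 3 vertices and tw(G) ≥ 2. Combining the bounds, tw(G) = 2.

2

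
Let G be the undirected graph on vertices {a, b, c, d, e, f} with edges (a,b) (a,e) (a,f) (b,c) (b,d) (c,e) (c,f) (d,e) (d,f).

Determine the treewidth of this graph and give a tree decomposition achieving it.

Treewidth 3.
One such decomposition:
Bags: B1 = {a, b, e, f}  B2 = {b, d, e, f}  B3 = {b, c, e, f}
Tree: B1–B2, B2–B3

Each bag holds 4 vertices, so the decomposition has width 3, which upper-bounds the treewidth. For the lower bound: the 4 vertex sets {a,f}, {d,e}, {b}, {c} are disjoint, each induces a connected subgraph, and every pair is joined by at least one edge of G. Contracting each set to a single vertex therefore yields K_{4} as a minor, and since treewidth is minor-monotone, tw(G) ≥ tw(K_{4}) = 3. Therefore the treewidth is 3.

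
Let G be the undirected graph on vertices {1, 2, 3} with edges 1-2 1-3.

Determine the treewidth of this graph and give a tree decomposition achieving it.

Every bag has size at most 2, so the width is 2 − 1 = 1 and tw(G) ≤ 1. Since G has at least one edge (e.g. 1–3), it is not an edgeless graph, so tw(G) ≥ 1. Therefore the treewidth is 1.

Treewidth 1.
One such decomposition:
Bags: B1 = {1, 3}  B2 = {1, 2}
Tree: B1–B2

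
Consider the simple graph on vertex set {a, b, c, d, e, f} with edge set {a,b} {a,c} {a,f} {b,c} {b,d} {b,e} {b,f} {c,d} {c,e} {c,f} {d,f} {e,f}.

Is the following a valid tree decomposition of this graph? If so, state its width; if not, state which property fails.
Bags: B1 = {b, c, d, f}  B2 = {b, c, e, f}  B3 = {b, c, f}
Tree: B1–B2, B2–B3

A tree decomposition must satisfy three properties: every vertex lies in some bag; for every edge, both endpoints lie together in some bag; and for every vertex, the bags containing it form a connected subtree. Here vertex a appears in no bag, so the decomposition is invalid.

No — vertex a appears in no bag.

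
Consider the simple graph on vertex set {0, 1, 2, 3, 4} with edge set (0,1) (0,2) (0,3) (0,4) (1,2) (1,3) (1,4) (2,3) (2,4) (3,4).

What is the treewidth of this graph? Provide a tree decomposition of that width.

Treewidth 4.
One such decomposition:
Bags: B1 = {0, 1, 2, 3, 4}
Tree: (single bag)

With just one bag of size 5, the width is 5 − 1 = 4, so tw(G) ≤ 4. Conversely, {0, 1, 2, 3, 4} is a clique of size 5, and the vertices of any clique must share a bag in every tree decomposition; so some bag has ≥ 5 vertices and tw(G) ≥ 4. Therefore the treewidth is 4.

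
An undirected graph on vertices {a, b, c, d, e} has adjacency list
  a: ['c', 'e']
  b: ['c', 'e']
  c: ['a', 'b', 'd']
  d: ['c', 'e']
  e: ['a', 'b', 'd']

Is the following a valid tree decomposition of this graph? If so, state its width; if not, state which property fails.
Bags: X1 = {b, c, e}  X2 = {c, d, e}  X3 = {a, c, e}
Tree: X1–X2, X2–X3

Yes; width 2.

Vertex coverage: the bags together contain {a, b, c, d, e}, the full vertex set. Edge coverage: each edge of G has both endpoints in at least one bag. Running intersection: for every vertex, the bags containing it form a connected subtree. All three properties hold, so this is a valid tree decomposition of width max|bag| − 1 = 2, and hence tw(G) ≤ 2.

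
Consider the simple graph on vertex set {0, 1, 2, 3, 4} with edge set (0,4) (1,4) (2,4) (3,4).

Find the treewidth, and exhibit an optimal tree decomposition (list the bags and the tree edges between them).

Every bag has size at most 2, so the width is 2 − 1 = 1 and tw(G) ≤ 1. Any graph with an edge has treewidth ≥ 1, and G has the edge 4–1. The upper and lower bounds meet at 1, so that is the treewidth.

Treewidth 1.
One optimal decomposition is:
Bags: B1 = {1, 4}  B2 = {3, 4}  B3 = {0, 4}  B4 = {2, 4}
Tree: B1–B2, B2–B3, B3–B4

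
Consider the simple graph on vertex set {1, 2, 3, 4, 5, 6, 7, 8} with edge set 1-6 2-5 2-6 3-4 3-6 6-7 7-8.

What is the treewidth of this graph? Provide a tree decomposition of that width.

Each bag holds 2 vertices, so the decomposition has width 1, which upper-bounds the treewidth. G has an edge, so its treewidth is at least 1. Hence tw(G) = 1 exactly.

Treewidth 1.
One such decomposition:
Bags: B1 = {6, 7}  B2 = {1, 6}  B3 = {3, 6}  B4 = {2, 6}  B5 = {3, 4}  B6 = {7, 8}  B7 = {2, 5}
Tree: B1–B2, B1–B3, B3–B4, B3–B5, B1–B6, B4–B7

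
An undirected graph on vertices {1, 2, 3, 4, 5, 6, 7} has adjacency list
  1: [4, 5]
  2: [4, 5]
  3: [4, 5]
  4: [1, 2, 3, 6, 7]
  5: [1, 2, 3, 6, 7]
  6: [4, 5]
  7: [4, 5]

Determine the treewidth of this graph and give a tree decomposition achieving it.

Treewidth 2.
Bags: B1 = {2, 4, 5}  B2 = {1, 4, 5}  B3 = {3, 4, 5}  B4 = {4, 5, 6}  B5 = {4, 5, 7}
Tree: B1–B2, B2–B3, B3–B4, B4–B5

Every bag has size at most 3, so the width is 3 − 1 = 2 and tw(G) ≤ 2. Since 4–2–5–1–4 is a cycle in G, G is not acyclic. Forests are exactly the graphs of treewidth ≤ 1, so tw(G) ≥ 2. The upper and lower bounds meet at 2, so that is the treewidth.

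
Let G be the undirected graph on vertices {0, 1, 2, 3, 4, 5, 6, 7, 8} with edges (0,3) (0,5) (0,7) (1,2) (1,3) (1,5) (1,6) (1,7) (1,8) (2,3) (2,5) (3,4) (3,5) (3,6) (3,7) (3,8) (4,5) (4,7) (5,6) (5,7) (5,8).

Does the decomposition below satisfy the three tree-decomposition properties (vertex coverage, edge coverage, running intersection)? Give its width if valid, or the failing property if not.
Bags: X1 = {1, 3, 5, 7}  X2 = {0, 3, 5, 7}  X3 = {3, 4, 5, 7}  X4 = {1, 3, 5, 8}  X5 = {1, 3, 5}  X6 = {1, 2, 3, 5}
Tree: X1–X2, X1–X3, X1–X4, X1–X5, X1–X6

No — vertex 6 appears in no bag.

A tree decomposition must satisfy three properties: every vertex lies in some bag; for every edge, both endpoints lie together in some bag; and for every vertex, the bags containing it form a connected subtree. Here vertex 6 appears in no bag, so the decomposition is invalid.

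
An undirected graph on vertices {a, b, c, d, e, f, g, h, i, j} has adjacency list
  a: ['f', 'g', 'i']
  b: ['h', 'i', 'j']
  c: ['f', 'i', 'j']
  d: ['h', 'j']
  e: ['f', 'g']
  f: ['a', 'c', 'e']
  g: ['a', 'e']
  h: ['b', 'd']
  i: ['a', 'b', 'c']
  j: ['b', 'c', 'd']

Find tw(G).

2

A width-2 tree decomposition is:
Bags: B1 = {e, f, g}  B2 = {a, f, g}  B3 = {a, c, f}  B4 = {a, c, i}  B5 = {c, i, j}  B6 = {b, i, j}  B7 = {b, d, j}  B8 = {b, d, h}
Tree: B1–B2, B2–B3, B3–B4, B4–B5, B5–B6, B6–B7, B7–B8
The largest bag has 3 vertices, giving width 2; this decomposition certifies tw(G) ≤ 2. The edges e–g–a–f–e form a cycle, so G is not a tree and its treewidth is at least 2. Hence tw(G) = 2 exactly.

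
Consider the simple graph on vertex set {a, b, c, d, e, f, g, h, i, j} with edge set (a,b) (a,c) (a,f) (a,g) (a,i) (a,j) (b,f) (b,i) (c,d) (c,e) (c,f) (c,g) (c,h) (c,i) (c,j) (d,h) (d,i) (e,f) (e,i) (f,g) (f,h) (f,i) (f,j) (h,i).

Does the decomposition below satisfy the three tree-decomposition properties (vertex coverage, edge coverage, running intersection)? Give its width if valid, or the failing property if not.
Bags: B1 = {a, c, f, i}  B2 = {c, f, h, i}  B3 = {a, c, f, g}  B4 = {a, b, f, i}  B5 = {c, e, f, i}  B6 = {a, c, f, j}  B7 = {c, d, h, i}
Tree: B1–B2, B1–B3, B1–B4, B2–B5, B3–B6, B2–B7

Every vertex of G appears in some bag (union = {a, b, c, d, e, f, g, h, i, j}); every edge is covered by a bag; and for each vertex v the set of bags containing v is connected in the bag tree. The decomposition is therefore valid. The largest bag has 4 vertices, so the width is 3.

Yes; width 3.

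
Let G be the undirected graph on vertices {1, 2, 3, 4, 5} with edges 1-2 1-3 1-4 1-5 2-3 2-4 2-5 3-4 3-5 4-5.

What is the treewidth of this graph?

4

A width-4 tree decomposition is:
Bags: B1 = {1, 2, 3, 4, 5}
Tree: (single bag)
A single bag containing all 5 vertices is trivially a valid decomposition of width 4. On the other hand G contains the 5-clique {1, 2, 3, 4, 5}. A clique must lie in a single bag of any decomposition, so no decomposition can have width below 4. Combining the bounds, tw(G) = 4.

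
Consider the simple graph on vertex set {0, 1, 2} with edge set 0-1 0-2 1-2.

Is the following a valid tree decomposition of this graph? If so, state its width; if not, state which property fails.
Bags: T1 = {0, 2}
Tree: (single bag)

A tree decomposition must satisfy three properties: every vertex lies in some bag; for every edge, both endpoints lie together in some bag; and for every vertex, the bags containing it form a connected subtree. Here vertex 1 appears in no bag, so the decomposition is invalid.

No — vertex 1 appears in no bag.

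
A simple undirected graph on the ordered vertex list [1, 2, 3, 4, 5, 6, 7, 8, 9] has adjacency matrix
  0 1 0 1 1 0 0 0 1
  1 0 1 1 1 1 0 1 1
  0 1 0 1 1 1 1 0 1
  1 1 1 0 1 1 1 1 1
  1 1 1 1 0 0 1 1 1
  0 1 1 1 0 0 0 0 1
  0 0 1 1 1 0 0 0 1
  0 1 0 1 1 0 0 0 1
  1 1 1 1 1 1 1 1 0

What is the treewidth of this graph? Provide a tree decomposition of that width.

Treewidth 4.
One optimal decomposition is:
Bags: B1 = {3, 4, 5, 7, 9}  B2 = {2, 3, 4, 5, 9}  B3 = {1, 2, 4, 5, 9}  B4 = {2, 3, 4, 6, 9}  B5 = {2, 4, 5, 8, 9}
Tree: B1–B2, B2–B3, B2–B4, B3–B5

Each bag holds 5 vertices, so the decomposition has width 4, which upper-bounds the treewidth. Conversely, {2, 4, 5, 8, 9} is a clique of size 5, and the vertices of any clique must share a bag in every tree decomposition; so some bag has ≥ 5 vertices and tw(G) ≥ 4. Hence tw(G) = 4 exactly.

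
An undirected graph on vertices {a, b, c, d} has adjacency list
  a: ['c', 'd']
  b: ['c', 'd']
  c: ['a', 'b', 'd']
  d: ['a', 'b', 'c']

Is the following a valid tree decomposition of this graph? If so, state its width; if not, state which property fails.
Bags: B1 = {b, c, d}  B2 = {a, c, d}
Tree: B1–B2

Yes; width 2.

Vertex coverage: the bags together contain {a, b, c, d}, the full vertex set. Edge coverage: each edge of G has both endpoints in at least one bag. Running intersection: for every vertex, the bags containing it form a connected subtree. All three properties hold, so this is a valid tree decomposition of width max|bag| − 1 = 2, and hence tw(G) ≤ 2.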